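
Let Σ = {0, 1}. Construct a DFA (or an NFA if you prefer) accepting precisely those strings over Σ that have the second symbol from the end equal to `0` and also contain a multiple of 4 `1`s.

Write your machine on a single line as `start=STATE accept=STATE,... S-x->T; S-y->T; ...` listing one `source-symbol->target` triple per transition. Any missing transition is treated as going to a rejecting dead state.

start=q0; accept=q3,q7; q0-0->q1; q0-1->q2; q1-0->q3; q1-1->q2; q2-0->q2; q2-1->q4; q3-0->q3; q3-1->q2; q4-0->q4; q4-1->q5; q5-0->q6; q5-1->q0; q6-0->q6; q6-1->q7; q7-0->q1; q7-1->q2

Build one automaton per condition and run them in lockstep. One (7 states) tracks the last 2 symbols read; the other (4 states) tracks the count of `1`s modulo 4. Each combined state is a pair, one component from each; accept when both components accept. Minimizing collapses redundant product states.
8 states suffice.
        0   1  
>  q0   q1  q2 
   q1   q3  q2 
   q2   q2  q4 
 * q3   q3  q2 
   q4   q4  q5 
   q5   q6  q0 
   q6   q6  q7 
 * q7   q1  q2 
(> = start, * = accepting)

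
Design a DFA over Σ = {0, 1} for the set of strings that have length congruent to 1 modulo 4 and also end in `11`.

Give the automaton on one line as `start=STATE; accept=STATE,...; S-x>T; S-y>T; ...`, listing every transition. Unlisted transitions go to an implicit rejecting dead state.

start=q0; accept=q5; q0-0>q1; q0-1>q1; q1-0>q2; q1-1>q2; q2-0>q3; q2-1>q3; q3-0>q0; q3-1>q4; q4-0>q1; q4-1>q5; q5-0>q2; q5-1>q2

Run two small machines in parallel and take their product. The first has 4 states tracking the input length modulo 4; the second has 3 states tracking how much of the suffix `11` has currently been matched. A product state is a pair (one from each), accepting exactly when both do. Minimizing collapses redundant product states.
With 6 states:
        0   1  
>  q0   q1  q1 
   q1   q2  q2 
   q2   q3  q3 
   q3   q0  q4 
   q4   q1  q5 
 * q5   q2  q2 
(> = start, * = accepting)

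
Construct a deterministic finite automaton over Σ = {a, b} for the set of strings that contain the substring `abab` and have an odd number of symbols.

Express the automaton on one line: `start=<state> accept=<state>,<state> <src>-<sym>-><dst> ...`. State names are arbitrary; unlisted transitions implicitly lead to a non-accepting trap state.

start=s0 accept=s9 s0-a->s1 s0-b->s2 s1-a->s3 s1-b->s4 s2-a->s3 s2-b->s0 s3-a->s1 s3-b->s5 s4-a->s6 s4-b->s2 s5-a->s7 s5-b->s0 s6-a->s3 s6-b->s8 s7-a->s1 s7-b->s9 s8-a->s9 s8-b->s9 s9-a->s8 s9-b->s8

Build one automaton per condition and run them in lockstep. One (5 states) tracks whether and how much of `abab` has been seen; the other (2 states) tracks the input length modulo 2. Each combined state is a pair, one component from each; accept when both components accept.
A 10-state machine:
        a   b  
>  s0   s1  s2 
   s1   s3  s4 
   s2   s3  s0 
   s3   s1  s5 
   s4   s6  s2 
   s5   s7  s0 
   s6   s3  s8 
   s7   s1  s9 
   s8   s9  s9 
 * s9   s8  s8 
(> = start, * = accepting)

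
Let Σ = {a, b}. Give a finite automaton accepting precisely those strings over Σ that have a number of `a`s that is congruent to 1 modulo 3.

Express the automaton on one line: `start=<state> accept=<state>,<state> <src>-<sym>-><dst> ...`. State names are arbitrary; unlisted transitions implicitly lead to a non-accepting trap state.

The only thing that matters is how many `a`s have appeared, reduced mod 3. Use one state per residue: q0 for 0, …, q2 for 2. Reading `a` moves to the next residue; anything else stays put. q1 is accepting.
        a   b  
>  q0   q1  q0 
 * q1   q2  q1 
   q2   q0  q2 
(> = start, * = accepting)

start=q0 accept=q1 q0-a->q1 q0-b->q0 q1-a->q2 q1-b->q1 q2-a->q0 q2-b->q2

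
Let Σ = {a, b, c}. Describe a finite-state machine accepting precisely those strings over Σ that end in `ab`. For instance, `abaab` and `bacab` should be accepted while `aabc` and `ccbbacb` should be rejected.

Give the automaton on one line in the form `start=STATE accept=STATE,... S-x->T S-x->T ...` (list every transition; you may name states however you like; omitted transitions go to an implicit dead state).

start=q0 accept=q2 q0-a->q1 q0-b->q0 q0-c->q0 q1-a->q1 q1-b->q2 q1-c->q0 q2-a->q1 q2-b->q0 q2-c->q0

Remember how much of `ab` the current input suffix matches. State q0 means no match yet; q1 means the last symbol is `a`; q2 means the last 2 symbols are `ab`. Only q2 accepts. On a mismatch, fall back to the longest proper suffix that is still a prefix of `ab`.
A 3-state machine:
        a   b   c  
>  q0   q1  q0  q0 
   q1   q1  q2  q0 
 * q2   q1  q0  q0 
(> = start, * = accepting)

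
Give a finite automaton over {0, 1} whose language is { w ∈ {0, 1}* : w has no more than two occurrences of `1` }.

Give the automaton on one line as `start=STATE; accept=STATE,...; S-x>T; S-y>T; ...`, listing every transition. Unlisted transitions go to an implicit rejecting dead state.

Count `1`s, saturating at 3: states A through C mean 0 through 2 `1`s seen; D means more than 2. Each `1` increments (capped at D); other symbols loop. Accept from {A, B, C}.
A 4-state machine:
       0  1 
>* A   A  B 
 * B   B  C 
 * C   C  D 
   D   D  D 
(> = start, * = accepting)

start=A; accept=A,B,C; A-0>A; A-1>B; B-0>B; B-1>C; C-0>C; C-1>D; D-0>D; D-1>D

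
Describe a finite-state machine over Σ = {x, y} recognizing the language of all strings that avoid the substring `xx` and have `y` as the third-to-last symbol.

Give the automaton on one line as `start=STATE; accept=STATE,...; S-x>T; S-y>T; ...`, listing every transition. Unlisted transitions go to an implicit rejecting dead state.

Run two small machines in parallel and take their product. The first has 3 states tracking partial matches of the forbidden pattern `xx`; the second has 15 states tracking the last 3 symbols read. A product state is a pair (one from each), accepting exactly when both do.
A 20-state machine:
          x    y  
>  s0     s1   s2 
   s1     s3   s4 
   s2     s5   s6 
   s3     s7   s8 
   s4     s9  s10 
   s5    s11  s12 
   s6    s13  s14 
   s7     s7   s8 
   s8    s15  s16 
   s9    s11  s12 
   s10   s13  s14 
   s11    s7   s8 
 * s12    s9  s10 
 * s13   s11  s12 
 * s14   s13  s14 
   s15   s11  s17 
   s16   s18  s19 
   s17   s15  s16 
   s18   s11  s17 
   s19   s18  s19 
(> = start, * = accepting)

start=s0; accept=s12,s13,s14; s0-x>s1; s0-y>s2; s1-x>s3; s1-y>s4; s2-x>s5; s2-y>s6; s3-x>s7; s3-y>s8; s4-x>s9; s4-y>s10; s5-x>s11; s5-y>s12; s6-x>s13; s6-y>s14; s7-x>s7; s7-y>s8; s8-x>s15; s8-y>s16; s9-x>s11; s9-y>s12; s10-x>s13; s10-y>s14; s11-x>s7; s11-y>s8; s12-x>s9; s12-y>s10; s13-x>s11; s13-y>s12; s14-x>s13; s14-y>s14; s15-x>s11; s15-y>s17; s16-x>s18; s16-y>s19; s17-x>s15; s17-y>s16; s18-x>s11; s18-y>s17; s19-x>s18; s19-y>s19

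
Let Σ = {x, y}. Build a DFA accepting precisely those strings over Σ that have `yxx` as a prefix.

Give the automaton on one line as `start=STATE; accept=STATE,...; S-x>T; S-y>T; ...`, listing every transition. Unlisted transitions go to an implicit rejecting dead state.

start=q0; accept=q3; q0-x>q4; q0-y>q1; q1-x>q2; q1-y>q4; q2-x>q3; q2-y>q4; q3-x>q3; q3-y>q3; q4-x>q4; q4-y>q4

Walk along `yxx` while the input agrees: from q0 take `y` to q1, and so on. Any deviation drops to the rejecting sink q4. Once q3 is reached the prefix is confirmed and every continuation is accepted.
5 states suffice.
        x   y  
>  q0   q4  q1 
   q1   q2  q4 
   q2   q3  q4 
 * q3   q3  q3 
   q4   q4  q4 
(> = start, * = accepting)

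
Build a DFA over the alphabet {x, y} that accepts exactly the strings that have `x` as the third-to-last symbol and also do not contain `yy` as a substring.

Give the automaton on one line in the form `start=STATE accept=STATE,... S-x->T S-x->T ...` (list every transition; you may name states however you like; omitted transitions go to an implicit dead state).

start=q0 accept=q6,q7,q8 q0-x->q1 q0-y->q2 q1-x->q3 q1-y->q4 q2-x->q1 q2-y->q5 q3-x->q6 q3-y->q7 q4-x->q8 q4-y->q5 q5-x->q5 q5-y->q5 q6-x->q6 q6-y->q7 q7-x->q8 q7-y->q5 q8-x->q3 q8-y->q4

Run two small machines in parallel and take their product. The first has 15 states tracking the last 3 symbols read; the second has 3 states tracking partial matches of the forbidden pattern `yy`. A product state is a pair (one from each), accepting exactly when both do. Equivalent product states are then merged.
A 9-state machine:
        x   y  
>  q0   q1  q2 
   q1   q3  q4 
   q2   q1  q5 
   q3   q6  q7 
   q4   q8  q5 
   q5   q5  q5 
 * q6   q6  q7 
 * q7   q8  q5 
 * q8   q3  q4 
(> = start, * = accepting)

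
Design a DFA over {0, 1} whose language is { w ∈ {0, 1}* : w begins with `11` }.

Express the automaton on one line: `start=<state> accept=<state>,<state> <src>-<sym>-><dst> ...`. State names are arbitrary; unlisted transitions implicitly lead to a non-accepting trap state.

start=s0 accept=s2 s0-0->s3 s0-1->s1 s1-0->s3 s1-1->s2 s2-0->s2 s2-1->s2 s3-0->s3 s3-1->s3

Walk along `11` while the input agrees: from s0 take `1` to s1, and so on. Any deviation drops to the rejecting sink s3. Once s2 is reached the prefix is confirmed and every continuation is accepted.
4 states suffice.
        0   1  
>  s0   s3  s1 
   s1   s3  s2 
 * s2   s2  s2 
   s3   s3  s3 
(> = start, * = accepting)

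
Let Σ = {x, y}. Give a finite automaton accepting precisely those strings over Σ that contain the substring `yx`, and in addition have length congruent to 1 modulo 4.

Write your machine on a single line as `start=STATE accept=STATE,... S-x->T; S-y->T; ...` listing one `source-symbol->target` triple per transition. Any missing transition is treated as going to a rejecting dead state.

start=s0; accept=s11; s0-x->s1; s0-y->s2; s1-x->s3; s1-y->s4; s2-x->s5; s2-y->s4; s3-x->s6; s3-y->s7; s4-x->s8; s4-y->s7; s5-x->s8; s5-y->s8; s6-x->s0; s6-y->s9; s7-x->s10; s7-y->s9; s8-x->s10; s8-y->s10; s9-x->s11; s9-y->s2; s10-x->s11; s10-y->s11; s11-x->s5; s11-y->s5

Run two small machines in parallel and take their product. The first has 3 states tracking whether and how much of `yx` has been seen; the second has 4 states tracking the input length modulo 4. A product state is a pair (one from each), accepting exactly when both do.
With 12 states:
          x    y  
>  s0     s1   s2 
   s1     s3   s4 
   s2     s5   s4 
   s3     s6   s7 
   s4     s8   s7 
   s5     s8   s8 
   s6     s0   s9 
   s7    s10   s9 
   s8    s10  s10 
   s9    s11   s2 
   s10   s11  s11 
 * s11    s5   s5 
(> = start, * = accepting)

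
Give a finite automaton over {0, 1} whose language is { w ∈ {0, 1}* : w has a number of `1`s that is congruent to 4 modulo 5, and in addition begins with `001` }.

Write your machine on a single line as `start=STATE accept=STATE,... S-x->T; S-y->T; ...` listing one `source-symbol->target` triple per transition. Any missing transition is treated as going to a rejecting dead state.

Run two small machines in parallel and take their product. One (5 states) tracks the count of `1`s modulo 5; the other (5 states) tracks whether the input so far still matches the prefix `001`. Each combined state is a pair, one component from each; accept when both components accept.
13 states suffice.
          0    1  
>  q0     q1   q2 
   q1     q3   q2 
   q2     q2   q4 
   q3     q5   q6 
   q4     q4   q7 
   q5     q5   q2 
   q6     q6   q8 
   q7     q7   q9 
   q8     q8  q10 
   q9     q9   q5 
   q10   q10  q11 
 * q11   q11  q12 
   q12   q12   q6 
(> = start, * = accepting)

start=q0; accept=q11; q0-0->q1; q0-1->q2; q1-0->q3; q1-1->q2; q2-0->q2; q2-1->q4; q3-0->q5; q3-1->q6; q4-0->q4; q4-1->q7; q5-0->q5; q5-1->q2; q6-0->q6; q6-1->q8; q7-0->q7; q7-1->q9; q8-0->q8; q8-1->q10; q9-0->q9; q9-1->q5; q10-0->q10; q10-1->q11; q11-0->q11; q11-1->q12; q12-0->q12; q12-1->q6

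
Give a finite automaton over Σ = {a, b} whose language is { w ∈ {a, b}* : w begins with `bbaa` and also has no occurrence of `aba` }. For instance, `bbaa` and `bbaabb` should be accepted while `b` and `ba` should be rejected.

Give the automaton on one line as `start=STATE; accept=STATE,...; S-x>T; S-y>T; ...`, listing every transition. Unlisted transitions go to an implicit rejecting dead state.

start=s0; accept=s8,s9,s11; s0-a>s1; s0-b>s2; s1-a>s1; s1-b>s3; s2-a>s1; s2-b>s4; s3-a>s5; s3-b>s6; s4-a>s7; s4-b>s6; s5-a>s5; s5-b>s5; s6-a>s1; s6-b>s6; s7-a>s8; s7-b>s3; s8-a>s8; s8-b>s9; s9-a>s10; s9-b>s11; s10-a>s10; s10-b>s10; s11-a>s8; s11-b>s11

Run two small machines in parallel and take their product. One (6 states) tracks whether the input so far still matches the prefix `bbaa`; the other (4 states) tracks partial matches of the forbidden pattern `aba`. Each combined state is a pair, one component from each; accept when both components accept.
12 states suffice.
          a    b  
>  s0     s1   s2 
   s1     s1   s3 
   s2     s1   s4 
   s3     s5   s6 
   s4     s7   s6 
   s5     s5   s5 
   s6     s1   s6 
   s7     s8   s3 
 * s8     s8   s9 
 * s9    s10  s11 
   s10   s10  s10 
 * s11    s8  s11 
(> = start, * = accepting)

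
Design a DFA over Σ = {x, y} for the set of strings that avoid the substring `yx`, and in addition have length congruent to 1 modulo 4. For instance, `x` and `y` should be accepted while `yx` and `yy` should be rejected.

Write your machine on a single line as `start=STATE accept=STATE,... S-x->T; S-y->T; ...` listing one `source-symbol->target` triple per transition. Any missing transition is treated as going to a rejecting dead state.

start=q0; accept=q1,q2; q0-x->q1; q0-y->q2; q1-x->q3; q1-y->q4; q2-x->q5; q2-y->q4; q3-x->q6; q3-y->q7; q4-x->q5; q4-y->q7; q5-x->q5; q5-y->q5; q6-x->q0; q6-y->q8; q7-x->q5; q7-y->q8; q8-x->q5; q8-y->q2

Run two small machines in parallel and take their product. The first has 3 states tracking partial matches of the forbidden pattern `yx`; the second has 4 states tracking the input length modulo 4. A product state is a pair (one from each), accepting exactly when both do. After merging equivalent states the machine shrinks.
9 states suffice.
        x   y  
>  q0   q1  q2 
 * q1   q3  q4 
 * q2   q5  q4 
   q3   q6  q7 
   q4   q5  q7 
   q5   q5  q5 
   q6   q0  q8 
   q7   q5  q8 
   q8   q5  q2 
(> = start, * = accepting)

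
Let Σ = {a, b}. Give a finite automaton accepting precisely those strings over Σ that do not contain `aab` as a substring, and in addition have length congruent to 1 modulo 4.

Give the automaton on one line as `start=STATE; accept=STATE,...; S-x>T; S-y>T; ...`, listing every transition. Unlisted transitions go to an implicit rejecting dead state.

start=q0; accept=q1,q2,q12; q0-a>q1; q0-b>q2; q1-a>q3; q1-b>q4; q2-a>q5; q2-b>q4; q3-a>q6; q3-b>q7; q4-a>q8; q4-b>q9; q5-a>q6; q5-b>q9; q6-a>q10; q6-b>q7; q7-a>q7; q7-b>q7; q8-a>q10; q8-b>q0; q9-a>q11; q9-b>q0; q10-a>q12; q10-b>q7; q11-a>q12; q11-b>q2; q12-a>q3; q12-b>q7

Run two small machines in parallel and take their product. The first has 4 states tracking partial matches of the forbidden pattern `aab`; the second has 4 states tracking the input length modulo 4. A product state is a pair (one from each), accepting exactly when both do. Equivalent product states are then merged.
With 13 states:
          a    b  
>  q0     q1   q2 
 * q1     q3   q4 
 * q2     q5   q4 
   q3     q6   q7 
   q4     q8   q9 
   q5     q6   q9 
   q6    q10   q7 
   q7     q7   q7 
   q8    q10   q0 
   q9    q11   q0 
   q10   q12   q7 
   q11   q12   q2 
 * q12    q3   q7 
(> = start, * = accepting)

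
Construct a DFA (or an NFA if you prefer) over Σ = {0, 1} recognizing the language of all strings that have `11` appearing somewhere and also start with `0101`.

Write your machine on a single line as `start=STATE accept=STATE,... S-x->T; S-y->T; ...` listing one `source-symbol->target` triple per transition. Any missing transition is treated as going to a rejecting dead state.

Handle the two conditions separately and then intersect. The first has 3 states tracking whether and how much of `11` has been seen; the second has 6 states tracking whether the input so far still matches the prefix `0101`. A product state is a pair (one from each), accepting exactly when both do. After merging equivalent states the machine shrinks.
       0  1 
>  A   B  C 
   B   C  D 
   C   C  C 
   D   E  C 
   E   C  F 
   F   G  H 
   G   G  F 
 * H   H  H 
(> = start, * = accepting)

start=A; accept=H; A-0->B; A-1->C; B-0->C; B-1->D; C-0->C; C-1->C; D-0->E; D-1->C; E-0->C; E-1->F; F-0->G; F-1->H; G-0->G; G-1->F; H-0->H; H-1->H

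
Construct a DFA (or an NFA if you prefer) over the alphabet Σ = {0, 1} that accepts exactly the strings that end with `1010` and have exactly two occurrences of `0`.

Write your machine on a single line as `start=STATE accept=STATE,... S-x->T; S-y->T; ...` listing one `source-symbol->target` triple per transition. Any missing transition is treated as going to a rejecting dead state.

Run two small machines in parallel and take their product. The first has 5 states tracking how much of the suffix `1010` has currently been matched; the second has 4 states tracking the count of `0`s, saturating at 3. A product state is a pair (one from each), accepting exactly when both do.
          0    1  
>  S0     S1   S2 
   S1     S3   S4 
   S2     S5   S2 
   S3     S6   S7 
   S4     S8   S4 
   S5     S3   S9 
   S6     S6  S10 
   S7    S11   S7 
   S8     S6  S12 
   S9    S13   S4 
   S10   S11  S10 
   S11    S6  S14 
   S12   S15   S7 
 * S13    S6  S12 
   S14   S15  S10 
   S15    S6  S14 
(> = start, * = accepting)

start=S0; accept=S13; S0-0->S1; S0-1->S2; S1-0->S3; S1-1->S4; S2-0->S5; S2-1->S2; S3-0->S6; S3-1->S7; S4-0->S8; S4-1->S4; S5-0->S3; S5-1->S9; S6-0->S6; S6-1->S10; S7-0->S11; S7-1->S7; S8-0->S6; S8-1->S12; S9-0->S13; S9-1->S4; S10-0->S11; S10-1->S10; S11-0->S6; S11-1->S14; S12-0->S15; S12-1->S7; S13-0->S6; S13-1->S12; S14-0->S15; S14-1->S10; S15-0->S6; S15-1->S14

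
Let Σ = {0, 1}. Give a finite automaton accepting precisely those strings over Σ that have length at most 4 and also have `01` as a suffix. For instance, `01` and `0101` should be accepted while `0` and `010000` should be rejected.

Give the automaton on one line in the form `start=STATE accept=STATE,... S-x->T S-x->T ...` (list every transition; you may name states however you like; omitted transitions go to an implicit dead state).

start=q0 accept=q4,q7,q10 q0-0->q1 q0-1->q2 q1-0->q3 q1-1->q4 q2-0->q3 q2-1->q5 q3-0->q6 q3-1->q7 q4-0->q6 q4-1->q8 q5-0->q6 q5-1->q8 q6-0->q9 q6-1->q10 q7-0->q9 q7-1->q11 q8-0->q9 q8-1->q11 q9-0->q12 q9-1->q13 q10-0->q12 q10-1->q14 q11-0->q12 q11-1->q14 q12-0->q12 q12-1->q13 q13-0->q12 q13-1->q14 q14-0->q12 q14-1->q14

Build one automaton per condition and run them in lockstep. The first has 6 states tracking the input length, saturating at 5; the second has 3 states tracking how much of the suffix `01` has currently been matched. A product state is a pair (one from each), accepting exactly when both do.
With 15 states:
          0    1  
>  q0     q1   q2 
   q1     q3   q4 
   q2     q3   q5 
   q3     q6   q7 
 * q4     q6   q8 
   q5     q6   q8 
   q6     q9  q10 
 * q7     q9  q11 
   q8     q9  q11 
   q9    q12  q13 
 * q10   q12  q14 
   q11   q12  q14 
   q12   q12  q13 
   q13   q12  q14 
   q14   q12  q14 
(> = start, * = accepting)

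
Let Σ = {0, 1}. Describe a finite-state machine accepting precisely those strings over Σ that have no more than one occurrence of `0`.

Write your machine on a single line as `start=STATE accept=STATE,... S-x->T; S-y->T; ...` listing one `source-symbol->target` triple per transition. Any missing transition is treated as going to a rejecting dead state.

start=q0; accept=q0,q1; q0-0->q1; q0-1->q0; q1-0->q2; q1-1->q1; q2-0->q2; q2-1->q2

Only the number of `0`s matters, and only up to 2. Make a chain q0 → q1 → q2 advanced by each `0` (with q2 absorbing); every other symbol self-loops. The accepting set is {q0, q1}.
With 3 states:
        0   1  
>* q0   q1  q0 
 * q1   q2  q1 
   q2   q2  q2 
(> = start, * = accepting)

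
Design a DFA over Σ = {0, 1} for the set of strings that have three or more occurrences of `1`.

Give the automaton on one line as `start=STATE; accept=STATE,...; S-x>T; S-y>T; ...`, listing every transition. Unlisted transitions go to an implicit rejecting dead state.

start=q0; accept=q3,q4; q0-0>q0; q0-1>q1; q1-0>q1; q1-1>q2; q2-0>q2; q2-1>q3; q3-0>q3; q3-1>q4; q4-0>q4; q4-1>q4

Count `1`s, saturating at 4: states q0 through q3 mean 0 through 3 `1`s seen; q4 means more than 3. Each `1` increments (capped at q4); other symbols loop. Accept from {q3, q4}.
A 5-state machine:
        0   1  
>  q0   q0  q1 
   q1   q1  q2 
   q2   q2  q3 
 * q3   q3  q4 
 * q4   q4  q4 
(> = start, * = accepting)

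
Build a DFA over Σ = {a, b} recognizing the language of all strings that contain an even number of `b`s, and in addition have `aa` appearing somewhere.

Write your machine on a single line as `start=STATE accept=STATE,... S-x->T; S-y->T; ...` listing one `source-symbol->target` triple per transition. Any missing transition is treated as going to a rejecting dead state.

start=s0; accept=s3; s0-a->s1; s0-b->s2; s1-a->s3; s1-b->s2; s2-a->s4; s2-b->s0; s3-a->s3; s3-b->s5; s4-a->s5; s4-b->s0; s5-a->s5; s5-b->s3

Handle the two conditions separately and then intersect. One (2 states) tracks the count of `b`s modulo 2; the other (3 states) tracks whether and how much of `aa` has been seen. Each combined state is a pair, one component from each; accept when both components accept.
        a   b  
>  s0   s1  s2 
   s1   s3  s2 
   s2   s4  s0 
 * s3   s3  s5 
   s4   s5  s0 
   s5   s5  s3 
(> = start, * = accepting)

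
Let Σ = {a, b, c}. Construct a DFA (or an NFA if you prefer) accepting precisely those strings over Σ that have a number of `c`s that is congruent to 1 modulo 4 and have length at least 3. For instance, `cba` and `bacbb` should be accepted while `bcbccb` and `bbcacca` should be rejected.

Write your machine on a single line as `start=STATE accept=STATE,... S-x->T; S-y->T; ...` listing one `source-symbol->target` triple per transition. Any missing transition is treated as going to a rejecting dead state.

Run two small machines in parallel and take their product. One (4 states) tracks the count of `c`s modulo 4; the other (5 states) tracks the input length, saturating at 4. Each combined state is a pair, one component from each; accept when both components accept. Equivalent product states are then merged.
8 states suffice.
        a   b   c  
>  s0   s1  s1  s2 
   s1   s3  s3  s4 
   s2   s4  s4  s5 
   s3   s3  s3  s6 
   s4   s6  s6  s5 
   s5   s5  s5  s7 
 * s6   s6  s6  s5 
   s7   s7  s7  s3 
(> = start, * = accepting)

start=s0; accept=s6; s0-a->s1; s0-b->s1; s0-c->s2; s1-a->s3; s1-b->s3; s1-c->s4; s2-a->s4; s2-b->s4; s2-c->s5; s3-a->s3; s3-b->s3; s3-c->s6; s4-a->s6; s4-b->s6; s4-c->s5; s5-a->s5; s5-b->s5; s5-c->s7; s6-a->s6; s6-b->s6; s6-c->s5; s7-a->s7; s7-b->s7; s7-c->s3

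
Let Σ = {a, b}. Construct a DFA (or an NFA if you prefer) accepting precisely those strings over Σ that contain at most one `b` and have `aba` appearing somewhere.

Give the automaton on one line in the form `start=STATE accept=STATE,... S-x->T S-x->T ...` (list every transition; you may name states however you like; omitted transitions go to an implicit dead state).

Run two small machines in parallel and take their product. The first has 3 states tracking the count of `b`s, saturating at 2; the second has 4 states tracking whether and how much of `aba` has been seen. A product state is a pair (one from each), accepting exactly when both do. After merging equivalent states the machine shrinks.
A 5-state machine:
        a   b  
>  q0   q1  q2 
   q1   q1  q3 
   q2   q2  q2 
   q3   q4  q2 
 * q4   q4  q2 
(> = start, * = accepting)

start=q0 accept=q4 q0-a->q1 q0-b->q2 q1-a->q1 q1-b->q3 q2-a->q2 q2-b->q2 q3-a->q4 q3-b->q2 q4-a->q4 q4-b->q2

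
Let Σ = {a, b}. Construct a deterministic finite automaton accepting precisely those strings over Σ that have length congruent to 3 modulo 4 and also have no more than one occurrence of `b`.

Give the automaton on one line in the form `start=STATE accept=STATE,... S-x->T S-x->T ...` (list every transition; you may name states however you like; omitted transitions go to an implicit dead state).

Run two small machines in parallel and take their product. One (4 states) tracks the input length modulo 4; the other (3 states) tracks the count of `b`s, saturating at 2. Each combined state is a pair, one component from each; accept when both components accept. After merging equivalent states the machine shrinks.
        a   b  
>  S0   S1  S2 
   S1   S3  S4 
   S2   S4  S5 
   S3   S6  S7 
   S4   S7  S5 
   S5   S5  S5 
 * S6   S0  S8 
 * S7   S8  S5 
   S8   S2  S5 
(> = start, * = accepting)

start=S0 accept=S6,S7 S0-a->S1 S0-b->S2 S1-a->S3 S1-b->S4 S2-a->S4 S2-b->S5 S3-a->S6 S3-b->S7 S4-a->S7 S4-b->S5 S5-a->S5 S5-b->S5 S6-a->S0 S6-b->S8 S7-a->S8 S7-b->S5 S8-a->S2 S8-b->S5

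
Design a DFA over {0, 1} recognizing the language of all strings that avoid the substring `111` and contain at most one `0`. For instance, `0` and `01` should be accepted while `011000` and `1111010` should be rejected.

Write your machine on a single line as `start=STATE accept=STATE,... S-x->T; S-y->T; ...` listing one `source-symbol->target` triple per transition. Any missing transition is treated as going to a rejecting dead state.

start=A; accept=A,B,C,E,F,H; A-0->B; A-1->C; B-0->D; B-1->E; C-0->B; C-1->F; D-0->D; D-1->G; E-0->D; E-1->H; F-0->B; F-1->I; G-0->D; G-1->J; H-0->D; H-1->K; I-0->K; I-1->I; J-0->D; J-1->L; K-0->L; K-1->K; L-0->L; L-1->L

Run two small machines in parallel and take their product. One (4 states) tracks partial matches of the forbidden pattern `111`; the other (3 states) tracks the count of `0`s, saturating at 2. Each combined state is a pair, one component from each; accept when both components accept.
With 12 states:
       0  1 
>* A   B  C 
 * B   D  E 
 * C   B  F 
   D   D  G 
 * E   D  H 
 * F   B  I 
   G   D  J 
 * H   D  K 
   I   K  I 
   J   D  L 
   K   L  K 
   L   L  L 
(> = start, * = accepting)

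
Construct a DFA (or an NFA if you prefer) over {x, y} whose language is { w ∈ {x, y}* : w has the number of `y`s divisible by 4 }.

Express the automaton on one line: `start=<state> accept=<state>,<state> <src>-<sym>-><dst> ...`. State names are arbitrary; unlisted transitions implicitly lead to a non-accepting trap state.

start=q0 accept=q0 q0-x->q0 q0-y->q1 q1-x->q1 q1-y->q2 q2-x->q2 q2-y->q3 q3-x->q3 q3-y->q0

Keep the running count of `y`s modulo 4: each `y` advances along the cycle q0 → q1 → q2 → q3 → q0 while other symbols loop. Accept at q0.
        x   y  
>* q0   q0  q1 
   q1   q1  q2 
   q2   q2  q3 
   q3   q3  q0 
(> = start, * = accepting)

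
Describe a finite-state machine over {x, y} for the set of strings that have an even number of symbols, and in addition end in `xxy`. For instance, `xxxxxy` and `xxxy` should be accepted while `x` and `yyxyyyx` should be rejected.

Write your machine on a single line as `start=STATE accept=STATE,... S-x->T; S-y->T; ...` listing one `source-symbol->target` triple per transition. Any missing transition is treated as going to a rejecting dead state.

start=S0; accept=S7; S0-x->S1; S0-y->S2; S1-x->S3; S1-y->S0; S2-x->S4; S2-y->S0; S3-x->S5; S3-y->S6; S4-x->S5; S4-y->S2; S5-x->S3; S5-y->S7; S6-x->S4; S6-y->S0; S7-x->S1; S7-y->S2

Build one automaton per condition and run them in lockstep. The first has 2 states tracking the input length modulo 2; the second has 4 states tracking how much of the suffix `xxy` has currently been matched. A product state is a pair (one from each), accepting exactly when both do.
With 8 states:
        x   y  
>  S0   S1  S2 
   S1   S3  S0 
   S2   S4  S0 
   S3   S5  S6 
   S4   S5  S2 
   S5   S3  S7 
   S6   S4  S0 
 * S7   S1  S2 
(> = start, * = accepting)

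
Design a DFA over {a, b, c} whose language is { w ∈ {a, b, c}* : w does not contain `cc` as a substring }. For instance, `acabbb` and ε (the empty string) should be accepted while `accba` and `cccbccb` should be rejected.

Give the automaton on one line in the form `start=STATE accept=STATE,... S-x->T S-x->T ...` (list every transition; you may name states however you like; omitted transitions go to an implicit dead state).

start=q0 accept=q0,q1 q0-a->q0 q0-b->q0 q0-c->q1 q1-a->q0 q1-b->q0 q1-c->q2 q2-a->q2 q2-b->q2 q2-c->q2

Track partial matches of the forbidden pattern `cc`. State q2 is a dead state reached once `cc` has occurred; every other state accepts. q0 means no part of `cc` is currently matched.
With 3 states:
        a   b   c  
>* q0   q0  q0  q1 
 * q1   q0  q0  q2 
   q2   q2  q2  q2 
(> = start, * = accepting)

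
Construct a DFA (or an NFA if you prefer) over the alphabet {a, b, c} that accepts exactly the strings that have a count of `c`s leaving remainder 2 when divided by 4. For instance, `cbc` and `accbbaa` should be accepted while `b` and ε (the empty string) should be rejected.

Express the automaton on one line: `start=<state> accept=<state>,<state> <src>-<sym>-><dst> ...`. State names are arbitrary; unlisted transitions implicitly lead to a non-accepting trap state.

Keep the running count of `c`s modulo 4: each `c` advances along the cycle q0 → q1 → q2 → q3 → q0 while other symbols loop. Accept at q2.
A 4-state machine:
        a   b   c  
>  q0   q0  q0  q1 
   q1   q1  q1  q2 
 * q2   q2  q2  q3 
   q3   q3  q3  q0 
(> = start, * = accepting)

start=q0 accept=q2 q0-a->q0 q0-b->q0 q0-c->q1 q1-a->q1 q1-b->q1 q1-c->q2 q2-a->q2 q2-b->q2 q2-c->q3 q3-a->q3 q3-b->q3 q3-c->q0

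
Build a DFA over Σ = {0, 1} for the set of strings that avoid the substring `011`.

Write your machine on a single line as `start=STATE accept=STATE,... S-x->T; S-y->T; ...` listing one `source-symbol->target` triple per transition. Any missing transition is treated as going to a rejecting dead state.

start=S0; accept=S0,S1,S2; S0-0->S1; S0-1->S0; S1-0->S1; S1-1->S2; S2-0->S1; S2-1->S3; S3-0->S3; S3-1->S3

This is the complement of 'contains `011`'. Use the same substring-matching states — S0 through S3 holding how much of `011` has just been matched — but flip the accepting set: everything except the trap S3 accepts.
4 states suffice.
        0   1  
>* S0   S1  S0 
 * S1   S1  S2 
 * S2   S1  S3 
   S3   S3  S3 
(> = start, * = accepting)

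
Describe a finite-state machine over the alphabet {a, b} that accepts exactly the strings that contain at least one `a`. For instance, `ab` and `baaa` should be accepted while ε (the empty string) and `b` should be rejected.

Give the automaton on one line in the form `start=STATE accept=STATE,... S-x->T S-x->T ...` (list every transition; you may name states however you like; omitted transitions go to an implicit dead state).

Only the number of `a`s matters, and only up to 2. Make a chain q0 → q1 → q2 advanced by each `a` (with q2 absorbing); every other symbol self-loops. The accepting set is {q1, q2}.
With 3 states:
        a   b  
>  q0   q1  q0 
 * q1   q2  q1 
 * q2   q2  q2 
(> = start, * = accepting)

start=q0 accept=q1,q2 q0-a->q1 q0-b->q0 q1-a->q2 q1-b->q1 q2-a->q2 q2-b->q2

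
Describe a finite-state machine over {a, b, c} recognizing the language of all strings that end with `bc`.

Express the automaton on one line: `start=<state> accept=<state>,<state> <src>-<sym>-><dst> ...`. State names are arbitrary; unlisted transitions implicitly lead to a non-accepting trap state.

start=q0 accept=q2 q0-a->q0 q0-b->q1 q0-c->q0 q1-a->q0 q1-b->q1 q1-c->q2 q2-a->q0 q2-b->q1 q2-c->q0

Remember how much of `bc` the current input suffix matches. State q0 means no match yet; q1 means the last symbol is `b`; q2 means the last 2 symbols are `bc`. Only q2 accepts. On a mismatch, fall back to the longest proper suffix that is still a prefix of `bc`.
With 3 states:
        a   b   c  
>  q0   q0  q1  q0 
   q1   q0  q1  q2 
 * q2   q0  q1  q0 
(> = start, * = accepting)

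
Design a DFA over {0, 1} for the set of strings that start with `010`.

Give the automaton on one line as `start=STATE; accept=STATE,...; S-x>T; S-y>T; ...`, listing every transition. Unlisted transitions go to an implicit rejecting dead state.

start=q0; accept=q3; q0-0>q1; q0-1>q4; q1-0>q4; q1-1>q2; q2-0>q3; q2-1>q4; q3-0>q3; q3-1>q3; q4-0>q4; q4-1>q4

Walk along `010` while the input agrees: from q0 take `0` to q1, and so on. Any deviation drops to the rejecting sink q4. Once q3 is reached the prefix is confirmed and every continuation is accepted.
5 states suffice.
        0   1  
>  q0   q1  q4 
   q1   q4  q2 
   q2   q3  q4 
 * q3   q3  q3 
   q4   q4  q4 
(> = start, * = accepting)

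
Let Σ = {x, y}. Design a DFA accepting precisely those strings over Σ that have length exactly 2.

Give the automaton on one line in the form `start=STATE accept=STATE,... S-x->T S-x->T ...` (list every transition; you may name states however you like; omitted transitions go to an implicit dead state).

We only need to distinguish lengths 0, 1, …, 2, and '>2'. Chain q0 → q1 → q2 → q3 on every symbol, with q3 looping. Accepting states: {q2}.
        x   y  
>  q0   q1  q1 
   q1   q2  q2 
 * q2   q3  q3 
   q3   q3  q3 
(> = start, * = accepting)

start=q0 accept=q2 q0-x->q1 q0-y->q1 q1-x->q2 q1-y->q2 q2-x->q3 q2-y->q3 q3-x->q3 q3-y->q3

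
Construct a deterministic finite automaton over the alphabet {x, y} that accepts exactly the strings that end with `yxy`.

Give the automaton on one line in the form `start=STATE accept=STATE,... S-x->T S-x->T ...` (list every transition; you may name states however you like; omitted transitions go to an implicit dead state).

Let each state record the length of the longest suffix of the input read so far that is also a prefix of `yxy`. S1 means the last symbol is `y`; S2 means the last 2 symbols are `yx`; S3 means the last 3 symbols are `yxy`. Accept only at S3, where the string currently ends in `yxy`.
4 states suffice.
        x   y  
>  S0   S0  S1 
   S1   S2  S1 
   S2   S0  S3 
 * S3   S2  S1 
(> = start, * = accepting)

start=S0 accept=S3 S0-x->S0 S0-y->S1 S1-x->S2 S1-y->S1 S2-x->S0 S2-y->S3 S3-x->S2 S3-y->S1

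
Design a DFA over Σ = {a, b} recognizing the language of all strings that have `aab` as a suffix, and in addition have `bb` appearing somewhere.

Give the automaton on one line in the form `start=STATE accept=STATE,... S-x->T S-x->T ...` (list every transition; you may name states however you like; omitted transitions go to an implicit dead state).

Run two small machines in parallel and take their product. One (4 states) tracks how much of the suffix `aab` has currently been matched; the other (3 states) tracks whether and how much of `bb` has been seen. Each combined state is a pair, one component from each; accept when both components accept. After merging equivalent states the machine shrinks.
        a   b  
>  S0   S0  S1 
   S1   S0  S2 
   S2   S3  S2 
   S3   S4  S2 
   S4   S4  S5 
 * S5   S3  S2 
(> = start, * = accepting)

start=S0 accept=S5 S0-a->S0 S0-b->S1 S1-a->S0 S1-b->S2 S2-a->S3 S2-b->S2 S3-a->S4 S3-b->S2 S4-a->S4 S4-b->S5 S5-a->S3 S5-b->S2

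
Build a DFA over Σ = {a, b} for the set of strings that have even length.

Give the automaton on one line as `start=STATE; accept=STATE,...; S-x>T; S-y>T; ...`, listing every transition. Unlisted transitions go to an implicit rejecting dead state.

Count input length modulo 2: every symbol advances one step around the cycle s0 → s1 → s0. Accept at s0.
A 2-state machine:
        a   b  
>* s0   s1  s1 
   s1   s0  s0 
(> = start, * = accepting)

start=s0; accept=s0; s0-a>s1; s0-b>s1; s1-a>s0; s1-b>s0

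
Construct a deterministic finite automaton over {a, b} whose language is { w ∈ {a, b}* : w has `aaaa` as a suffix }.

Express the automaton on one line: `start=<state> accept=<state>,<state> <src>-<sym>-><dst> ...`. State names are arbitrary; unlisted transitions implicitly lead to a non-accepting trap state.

start=s0 accept=s4 s0-a->s1 s0-b->s0 s1-a->s2 s1-b->s0 s2-a->s3 s2-b->s0 s3-a->s4 s3-b->s0 s4-a->s4 s4-b->s0

Let each state record the length of the longest suffix of the input read so far that is also a prefix of `aaaa`. s1 means the last symbol is `a`; s2 means the last 2 symbols are `aa`; s3 means the last 3 symbols are `aaa`; s4 means the last 4 symbols are `aaaa`. Accept only at s4, where the string currently ends in `aaaa`.
With 5 states:
        a   b  
>  s0   s1  s0 
   s1   s2  s0 
   s2   s3  s0 
   s3   s4  s0 
 * s4   s4  s0 
(> = start, * = accepting)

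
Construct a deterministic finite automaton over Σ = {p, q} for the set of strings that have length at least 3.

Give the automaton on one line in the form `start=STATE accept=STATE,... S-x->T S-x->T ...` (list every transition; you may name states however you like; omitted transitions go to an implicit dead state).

start=A accept=D,E A-p->B A-q->B B-p->C B-q->C C-p->D C-q->D D-p->E D-q->E E-p->E E-q->E

We only need to distinguish lengths 0, 1, …, 3, and '>3'. Chain A → B → C → D → E on every symbol, with E looping. Accepting states: {D, E}.
       p  q 
>  A   B  B 
   B   C  C 
   C   D  D 
 * D   E  E 
 * E   E  E 
(> = start, * = accepting)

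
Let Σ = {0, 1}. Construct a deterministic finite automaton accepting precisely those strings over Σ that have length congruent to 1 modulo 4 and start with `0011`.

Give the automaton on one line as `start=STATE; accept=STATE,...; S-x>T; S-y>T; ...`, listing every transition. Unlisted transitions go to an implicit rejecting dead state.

Run two small machines in parallel and take their product. One (4 states) tracks the input length modulo 4; the other (6 states) tracks whether the input so far still matches the prefix `0011`. Each combined state is a pair, one component from each; accept when both components accept. Equivalent product states are then merged.
A 9-state machine:
       0  1 
>  A   B  C 
   B   D  C 
   C   C  C 
   D   C  E 
   E   C  F 
   F   G  G 
 * G   H  H 
   H   I  I 
   I   F  F 
(> = start, * = accepting)

start=A; accept=G; A-0>B; A-1>C; B-0>D; B-1>C; C-0>C; C-1>C; D-0>C; D-1>E; E-0>C; E-1>F; F-0>G; F-1>G; G-0>H; G-1>H; H-0>I; H-1>I; I-0>F; I-1>F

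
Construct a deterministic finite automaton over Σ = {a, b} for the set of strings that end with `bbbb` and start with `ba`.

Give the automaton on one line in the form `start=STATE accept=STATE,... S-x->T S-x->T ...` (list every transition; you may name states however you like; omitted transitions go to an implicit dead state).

Build one automaton per condition and run them in lockstep. The first has 5 states tracking how much of the suffix `bbbb` has currently been matched; the second has 4 states tracking whether the input so far still matches the prefix `ba`. A product state is a pair (one from each), accepting exactly when both do. After merging equivalent states the machine shrinks.
With 8 states:
        a   b  
>  q0   q1  q2 
   q1   q1  q1 
   q2   q3  q1 
   q3   q3  q4 
   q4   q3  q5 
   q5   q3  q6 
   q6   q3  q7 
 * q7   q3  q7 
(> = start, * = accepting)

start=q0 accept=q7 q0-a->q1 q0-b->q2 q1-a->q1 q1-b->q1 q2-a->q3 q2-b->q1 q3-a->q3 q3-b->q4 q4-a->q3 q4-b->q5 q5-a->q3 q5-b->q6 q6-a->q3 q6-b->q7 q7-a->q3 q7-b->q7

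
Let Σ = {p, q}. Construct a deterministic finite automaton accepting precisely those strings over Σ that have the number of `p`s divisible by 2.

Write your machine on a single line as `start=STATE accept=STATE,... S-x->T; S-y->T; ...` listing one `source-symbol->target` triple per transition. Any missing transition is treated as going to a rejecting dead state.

The only thing that matters is how many `p`s have appeared, reduced mod 2. Use one state per residue: S0 for 0, …, S1 for 1. Reading `p` moves to the next residue; anything else stays put. S0 is accepting.
2 states suffice.
        p   q  
>* S0   S1  S0 
   S1   S0  S1 
(> = start, * = accepting)

start=S0; accept=S0; S0-p->S1; S0-q->S0; S1-p->S0; S1-q->S1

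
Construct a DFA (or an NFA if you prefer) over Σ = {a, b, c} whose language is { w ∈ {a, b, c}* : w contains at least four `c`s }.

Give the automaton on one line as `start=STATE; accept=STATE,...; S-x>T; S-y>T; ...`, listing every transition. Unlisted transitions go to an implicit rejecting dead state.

start=s0; accept=s4,s5; s0-a>s0; s0-b>s0; s0-c>s1; s1-a>s1; s1-b>s1; s1-c>s2; s2-a>s2; s2-b>s2; s2-c>s3; s3-a>s3; s3-b>s3; s3-c>s4; s4-a>s4; s4-b>s4; s4-c>s5; s5-a>s5; s5-b>s5; s5-c>s5

Only the number of `c`s matters, and only up to 5. Make a chain s0 → s1 → s2 → s3 → s4 → s5 advanced by each `c` (with s5 absorbing); every other symbol self-loops. The accepting set is {s4, s5}.
6 states suffice.
        a   b   c  
>  s0   s0  s0  s1 
   s1   s1  s1  s2 
   s2   s2  s2  s3 
   s3   s3  s3  s4 
 * s4   s4  s4  s5 
 * s5   s5  s5  s5 
(> = start, * = accepting)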